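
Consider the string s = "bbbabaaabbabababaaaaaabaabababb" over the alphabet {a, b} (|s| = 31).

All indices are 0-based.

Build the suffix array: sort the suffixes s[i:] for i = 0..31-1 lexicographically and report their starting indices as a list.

[16, 17, 18, 19, 5, 20, 23, 6, 14, 3, 21, 12, 10, 24, 26, 28, 7, 30, 15, 4, 22, 13, 2, 11, 9, 25, 27, 29, 1, 8, 0]

rank→(start, suffix):
  0 → (16, 'aaaaaabaabababb')
  1 → (17, 'aaaaabaabababb')
  2 → (18, 'aaaabaabababb')
  3 → (19, 'aaabaabababb')
  4 → (5, 'aaabbabababaaaaaabaabababb')
  5 → (20, 'aabaabababb')
  6 → (23, 'aabababb')
  7 → (6, 'aabbabababaaaaaabaabababb')
  8 → (14, 'abaaaaaabaabababb')
  9 → (3, 'abaaabbabababaaaaaabaabababb')
  10 → (21, 'abaabababb')
  11 → (12, 'ababaaaaaabaabababb')
  12 → (10, 'abababaaaaaabaabababb')
  13 → (24, 'abababb')
  14 → (26, 'ababb')
  15 → (28, 'abb')
  16 → (7, 'abbabababaaaaaabaabababb')
  17 → (30, 'b')
  18 → (15, 'baaaaaabaabababb')
  19 → (4, 'baaabbabababaaaaaabaabababb')
  20 → (22, 'baabababb')
  21 → (13, 'babaaaaaabaabababb')
  22 → (2, 'babaaabbabababaaaaaabaabababb')
  23 → (11, 'bababaaaaaabaabababb')
  24 → (9, 'babababaaaaaabaabababb')
  25 → (25, 'bababb')
  26 → (27, 'babb')
  27 → (29, 'bb')
  28 → (1, 'bbabaaabbabababaaaaaabaabababb')
  29 → (8, 'bbabababaaaaaabaabababb')
  30 → (0, 'bbbabaaabbabababaaaaaabaabababb')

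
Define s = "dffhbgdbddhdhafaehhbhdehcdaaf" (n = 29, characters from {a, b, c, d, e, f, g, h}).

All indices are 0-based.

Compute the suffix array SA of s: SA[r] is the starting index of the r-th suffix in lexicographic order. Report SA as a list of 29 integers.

rank→(start, suffix):
  0 → (26, 'aaf')
  1 → (15, 'aehhbhdehcdaaf')
  2 → (27, 'af')
  3 → (13, 'afaehhbhdehcdaaf')
  4 → (7, 'bddhdhafaehhbhdehcdaaf')
  5 → (4, 'bgdbddhdhafaehhbhdehcdaaf')
  6 → (19, 'bhdehcdaaf')
  7 → (24, 'cdaaf')
  8 → (25, 'daaf')
  9 → (6, 'dbddhdhafaehhbhdehcdaaf')
  10 → (8, 'ddhdhafaehhbhdehcdaaf')
  11 → (21, 'dehcdaaf')
  12 → (0, 'dffhbgdbddhdhafaehhbhdehcdaaf')
  13 → (11, 'dhafaehhbhdehcdaaf')
  14 → (9, 'dhdhafaehhbhdehcdaaf')
  15 → (22, 'ehcdaaf')
  16 → (16, 'ehhbhdehcdaaf')
  17 → (28, 'f')
  18 → (14, 'faehhbhdehcdaaf')
  19 → (1, 'ffhbgdbddhdhafaehhbhdehcdaaf')
  20 → (2, 'fhbgdbddhdhafaehhbhdehcdaaf')
  21 → (5, 'gdbddhdhafaehhbhdehcdaaf')
  22 → (12, 'hafaehhbhdehcdaaf')
  23 → (3, 'hbgdbddhdhafaehhbhdehcdaaf')
  24 → (18, 'hbhdehcdaaf')
  25 → (23, 'hcdaaf')
  26 → (20, 'hdehcdaaf')
  27 → (10, 'hdhafaehhbhdehcdaaf')
  28 → (17, 'hhbhdehcdaaf')

[26, 15, 27, 13, 7, 4, 19, 24, 25, 6, 8, 21, 0, 11, 9, 22, 16, 28, 14, 1, 2, 5, 12, 3, 18, 23, 20, 10, 17]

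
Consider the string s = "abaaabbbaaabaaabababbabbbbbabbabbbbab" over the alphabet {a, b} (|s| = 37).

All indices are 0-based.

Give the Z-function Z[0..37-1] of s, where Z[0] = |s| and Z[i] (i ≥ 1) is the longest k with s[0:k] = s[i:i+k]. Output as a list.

[37, 0, 1, 1, 2, 0, 0, 0, 1, 1, 6, 0, 1, 1, 3, 0, 3, 0, 2, 0, 0, 2, 0, 0, 0, 0, 0, 2, 0, 0, 2, 0, 0, 0, 0, 2, 0]

Z[0]=37
i=1: i≥r, start 0; Z[1]=0
i=2: i≥r, start 0; Z[2]=1 grow→box=[2,3)
i=3: i≥r, start 0; Z[3]=1 grow→box=[3,4)
i=4: i≥r, start 0; Z[4]=2 grow→box=[4,6)
i=5: min(r-i=1, Z[1]=0)=0; Z[5]=0
i=6: i≥r, start 0; Z[6]=0
i=7: i≥r, start 0; Z[7]=0
i=8: i≥r, start 0; Z[8]=1 grow→box=[8,9)
i=9: i≥r, start 0; Z[9]=1 grow→box=[9,10)
i=10: i≥r, start 0; Z[10]=6 grow→box=[10,16)
i=11: min(r-i=5, Z[1]=0)=0; Z[11]=0
i=12: min(r-i=4, Z[2]=1)=1; Z[12]=1
i=13: min(r-i=3, Z[3]=1)=1; Z[13]=1
i=14: min(r-i=2, Z[4]=2)=2; Z[14]=3 grow→box=[14,17)
i=15: min(r-i=2, Z[1]=0)=0; Z[15]=0
i=16: min(r-i=1, Z[2]=1)=1; Z[16]=3 grow→box=[16,19)
i=17: min(r-i=2, Z[1]=0)=0; Z[17]=0
i=18: min(r-i=1, Z[2]=1)=1; Z[18]=2 grow→box=[18,20)
i=19: min(r-i=1, Z[1]=0)=0; Z[19]=0
i=20: i≥r, start 0; Z[20]=0
i=21: i≥r, start 0; Z[21]=2 grow→box=[21,23)
i=22: min(r-i=1, Z[1]=0)=0; Z[22]=0
i=23: i≥r, start 0; Z[23]=0
i=24: i≥r, start 0; Z[24]=0
i=25: i≥r, start 0; Z[25]=0
i=26: i≥r, start 0; Z[26]=0
i=27: i≥r, start 0; Z[27]=2 grow→box=[27,29)
i=28: min(r-i=1, Z[1]=0)=0; Z[28]=0
i=29: i≥r, start 0; Z[29]=0
i=30: i≥r, start 0; Z[30]=2 grow→box=[30,32)
i=31: min(r-i=1, Z[1]=0)=0; Z[31]=0
i=32: i≥r, start 0; Z[32]=0
i=33: i≥r, start 0; Z[33]=0
i=34: i≥r, start 0; Z[34]=0
i=35: i≥r, start 0; Z[35]=2 grow→box=[35,37)
i=36: min(r-i=1, Z[1]=0)=0; Z[36]=0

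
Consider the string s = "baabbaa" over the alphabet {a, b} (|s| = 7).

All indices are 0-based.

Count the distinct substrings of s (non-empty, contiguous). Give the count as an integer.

20

sorted suffixes:
  #0 SA[0]=6  'a'
  #1 SA[1]=5  'aa'
  #2 SA[2]=1  'aabbaa'
  #3 SA[3]=2  'abbaa'
  #4 SA[4]=4  'baa'
  #5 SA[5]=0  'baabbaa'
  #6 SA[6]=3  'bbaa'

SA = [6, 5, 1, 2, 4, 0, 3]
i: (SA[i-1],SA[i]) lcp shared
  1: (6,5) 1 'a'
  2: (5,1) 2 'aa'
  3: (1,2) 1 'a'
  4: (2,4) 0 ''
  5: (4,0) 3 'baa'
  6: (0,3) 1 'b'

n(n+1)/2 = 7·8/2 = 28
Σ LCP = 0 + 1 + 2 + 1 + 0 + 3 + 1 = 8
distinct = 28 − 8 = 20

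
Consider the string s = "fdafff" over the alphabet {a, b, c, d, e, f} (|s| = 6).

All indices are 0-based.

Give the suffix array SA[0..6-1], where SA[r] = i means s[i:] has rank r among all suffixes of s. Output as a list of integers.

[2, 1, 5, 0, 4, 3]

rank→(start, suffix):
  0 → (2, 'afff')
  1 → (1, 'dafff')
  2 → (5, 'f')
  3 → (0, 'fdafff')
  4 → (4, 'ff')
  5 → (3, 'fff')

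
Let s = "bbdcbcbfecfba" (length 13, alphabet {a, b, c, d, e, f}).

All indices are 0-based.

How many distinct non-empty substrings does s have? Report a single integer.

83

sorted suffixes:
  #0 SA[0]=12  'a'
  #1 SA[1]=11  'ba'
  #2 SA[2]=0  'bbdcbcbfecfba'
  #3 SA[3]=4  'bcbfecfba'
  #4 SA[4]=1  'bdcbcbfecfba'
  #5 SA[5]=6  'bfecfba'
  #6 SA[6]=3  'cbcbfecfba'
  #7 SA[7]=5  'cbfecfba'
  #8 SA[8]=9  'cfba'
  #9 SA[9]=2  'dcbcbfecfba'
  #10 SA[10]=8  'ecfba'
  #11 SA[11]=10  'fba'
  #12 SA[12]=7  'fecfba'

SA = [12, 11, 0, 4, 1, 6, 3, 5, 9, 2, 8, 10, 7]
i: (SA[i-1],SA[i]) lcp shared
  1: (12,11) 0 ''
  2: (11,0) 1 'b'
  3: (0,4) 1 'b'
  4: (4,1) 1 'b'
  5: (1,6) 1 'b'
  6: (6,3) 0 ''
  7: (3,5) 2 'cb'
  8: (5,9) 1 'c'
  9: (9,2) 0 ''
  10: (2,8) 0 ''
  11: (8,10) 0 ''
  12: (10,7) 1 'f'

n(n+1)/2 = 13·14/2 = 91
Σ LCP = 0 + 0 + 1 + 1 + 1 + 1 + 0 + 2 + 1 + 0 + 0 + 0 + 1 = 8
distinct = 91 − 8 = 83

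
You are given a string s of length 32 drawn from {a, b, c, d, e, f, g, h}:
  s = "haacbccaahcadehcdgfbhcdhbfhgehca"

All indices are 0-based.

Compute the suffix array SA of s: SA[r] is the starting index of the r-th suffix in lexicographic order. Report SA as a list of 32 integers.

sorted suffixes:
  #0 SA[0]=31  'a'
  #1 SA[1]=1  'aacbccaahcadehcdgfbhcdhbfhgehca'
  #2 SA[2]=7  'aahcadehcdgfbhcdhbfhgehca'
  #3 SA[3]=2  'acbccaahcadehcdgfbhcdhbfhgehca'
  #4 SA[4]=11  'adehcdgfbhcdhbfhgehca'
  #5 SA[5]=8  'ahcadehcdgfbhcdhbfhgehca'
  #6 SA[6]=4  'bccaahcadehcdgfbhcdhbfhgehca'
  #7 SA[7]=24  'bfhgehca'
  #8 SA[8]=19  'bhcdhbfhgehca'
  #9 SA[9]=30  'ca'
  #10 SA[10]=6  'caahcadehcdgfbhcdhbfhgehca'
  #11 SA[11]=10  'cadehcdgfbhcdhbfhgehca'
  #12 SA[12]=3  'cbccaahcadehcdgfbhcdhbfhgehca'
  #13 SA[13]=5  'ccaahcadehcdgfbhcdhbfhgehca'
  #14 SA[14]=15  'cdgfbhcdhbfhgehca'
  #15 SA[15]=21  'cdhbfhgehca'
  #16 SA[16]=12  'dehcdgfbhcdhbfhgehca'
  #17 SA[17]=16  'dgfbhcdhbfhgehca'
  #18 SA[18]=22  'dhbfhgehca'
  #19 SA[19]=28  'ehca'
  #20 SA[20]=13  'ehcdgfbhcdhbfhgehca'
  #21 SA[21]=18  'fbhcdhbfhgehca'
  #22 SA[22]=25  'fhgehca'
  #23 SA[23]=27  'gehca'
  #24 SA[24]=17  'gfbhcdhbfhgehca'
  #25 SA[25]=0  'haacbccaahcadehcdgfbhcdhbfhgehca'
  #26 SA[26]=23  'hbfhgehca'
  #27 SA[27]=29  'hca'
  #28 SA[28]=9  'hcadehcdgfbhcdhbfhgehca'
  #29 SA[29]=14  'hcdgfbhcdhbfhgehca'
  #30 SA[30]=20  'hcdhbfhgehca'
  #31 SA[31]=26  'hgehca'

[31, 1, 7, 2, 11, 8, 4, 24, 19, 30, 6, 10, 3, 5, 15, 21, 12, 16, 22, 28, 13, 18, 25, 27, 17, 0, 23, 29, 9, 14, 20, 26]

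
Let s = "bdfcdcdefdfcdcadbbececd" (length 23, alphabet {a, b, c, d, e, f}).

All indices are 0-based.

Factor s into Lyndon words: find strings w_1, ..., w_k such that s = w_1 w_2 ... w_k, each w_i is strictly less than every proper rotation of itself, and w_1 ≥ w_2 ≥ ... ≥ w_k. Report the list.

["bdfcdcdefdfcdc", "adbbececd"]

emit factor 1: 'bdfcdcdefdfcdc' (i=0, period=14)
emit factor 2: 'adbbececd' (i=14, period=9)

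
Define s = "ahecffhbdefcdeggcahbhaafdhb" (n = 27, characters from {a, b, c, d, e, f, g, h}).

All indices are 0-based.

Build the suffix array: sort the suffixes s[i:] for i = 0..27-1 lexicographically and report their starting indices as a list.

[21, 22, 17, 0, 26, 7, 19, 16, 11, 3, 8, 12, 24, 2, 9, 13, 10, 23, 4, 5, 15, 14, 20, 25, 6, 18, 1]

rank→(start, suffix):
  0 → (21, 'aafdhb')
  1 → (22, 'afdhb')
  2 → (17, 'ahbhaafdhb')
  3 → (0, 'ahecffhbdefcdeggcahbhaafdhb')
  4 → (26, 'b')
  5 → (7, 'bdefcdeggcahbhaafdhb')
  6 → (19, 'bhaafdhb')
  7 → (16, 'cahbhaafdhb')
  8 → (11, 'cdeggcahbhaafdhb')
  9 → (3, 'cffhbdefcdeggcahbhaafdhb')
  10 → (8, 'defcdeggcahbhaafdhb')
  11 → (12, 'deggcahbhaafdhb')
  12 → (24, 'dhb')
  13 → (2, 'ecffhbdefcdeggcahbhaafdhb')
  14 → (9, 'efcdeggcahbhaafdhb')
  15 → (13, 'eggcahbhaafdhb')
  16 → (10, 'fcdeggcahbhaafdhb')
  17 → (23, 'fdhb')
  18 → (4, 'ffhbdefcdeggcahbhaafdhb')
  19 → (5, 'fhbdefcdeggcahbhaafdhb')
  20 → (15, 'gcahbhaafdhb')
  21 → (14, 'ggcahbhaafdhb')
  22 → (20, 'haafdhb')
  23 → (25, 'hb')
  24 → (6, 'hbdefcdeggcahbhaafdhb')
  25 → (18, 'hbhaafdhb')
  26 → (1, 'hecffhbdefcdeggcahbhaafdhb')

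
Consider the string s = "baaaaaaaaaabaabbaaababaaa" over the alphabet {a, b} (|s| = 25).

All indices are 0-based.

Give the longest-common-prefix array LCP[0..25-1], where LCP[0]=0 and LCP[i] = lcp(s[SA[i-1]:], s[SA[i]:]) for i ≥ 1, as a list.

rank | idx | suffix
   0 |  24 | a
   1 |  23 | aa
   2 |  22 | aaa
   3 |   1 | aaaaaaaaaabaabbaaababaaa
   4 |   2 | aaaaaaaaabaabbaaababaaa
   5 |   3 | aaaaaaaabaabbaaababaaa
   6 |   4 | aaaaaaabaabbaaababaaa
   7 |   5 | aaaaaabaabbaaababaaa
   8 |   6 | aaaaabaabbaaababaaa
   9 |   7 | aaaabaabbaaababaaa
  10 |   8 | aaabaabbaaababaaa
  11 |  16 | aaababaaa
  12 |   9 | aabaabbaaababaaa
  13 |  17 | aababaaa
  14 |  12 | aabbaaababaaa
  15 |  20 | abaaa
  16 |  10 | abaabbaaababaaa
  17 |  18 | ababaaa
  18 |  13 | abbaaababaaa
  19 |  21 | baaa
  20 |   0 | baaaaaaaaaabaabbaaababaaa
  21 |  15 | baaababaaa
  22 |  11 | baabbaaababaaa
  23 |  19 | babaaa
  24 |  14 | bbaaababaaa

SA = [24, 23, 22, 1, 2, 3, 4, 5, 6, 7, 8, 16, 9, 17, 12, 20, 10, 18, 13, 21, 0, 15, 11, 19, 14]
i: (SA[i-1],SA[i]) lcp shared
  1: (24,23) 1 'a'
  2: (23,22) 2 'aa'
  3: (22,1) 3 'aaa'
  4: (1,2) 9 'aaaaaaaaa'
  5: (2,3) 8 'aaaaaaaa'
  6: (3,4) 7 'aaaaaaa'
  7: (4,5) 6 'aaaaaa'
  8: (5,6) 5 'aaaaa'
  9: (6,7) 4 'aaaa'
  10: (7,8) 3 'aaa'
  11: (8,16) 5 'aaaba'
  12: (16,9) 2 'aa'
  13: (9,17) 4 'aaba'
  14: (17,12) 3 'aab'
  15: (12,20) 1 'a'
  16: (20,10) 4 'abaa'
  17: (10,18) 3 'aba'
  18: (18,13) 2 'ab'
  19: (13,21) 0 ''
  20: (21,0) 4 'baaa'
  21: (0,15) 4 'baaa'
  22: (15,11) 3 'baa'
  23: (11,19) 2 'ba'
  24: (19,14) 1 'b'

[0, 1, 2, 3, 9, 8, 7, 6, 5, 4, 3, 5, 2, 4, 3, 1, 4, 3, 2, 0, 4, 4, 3, 2, 1]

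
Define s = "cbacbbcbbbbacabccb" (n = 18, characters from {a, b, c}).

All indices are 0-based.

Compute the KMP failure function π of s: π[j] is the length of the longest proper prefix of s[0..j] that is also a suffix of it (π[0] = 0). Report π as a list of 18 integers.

π[0] = 0
j=1 s[j]='b': π[1]=0 (border '')
j=2 s[j]='a': π[2]=0 (border '')
j=3 s[j]='c': π[3]=1 (border 'c')
j=4 s[j]='b': π[4]=2 (border 'cb')
j=5 s[j]='b': k: 2→0; π[5]=0 (border '')
j=6 s[j]='c': π[6]=1 (border 'c')
j=7 s[j]='b': π[7]=2 (border 'cb')
j=8 s[j]='b': k: 2→0; π[8]=0 (border '')
j=9 s[j]='b': π[9]=0 (border '')
j=10 s[j]='b': π[10]=0 (border '')
j=11 s[j]='a': π[11]=0 (border '')
j=12 s[j]='c': π[12]=1 (border 'c')
j=13 s[j]='a': k: 1→0; π[13]=0 (border '')
j=14 s[j]='b': π[14]=0 (border '')
j=15 s[j]='c': π[15]=1 (border 'c')
j=16 s[j]='c': k: 1→0; π[16]=1 (border 'c')
j=17 s[j]='b': π[17]=2 (border 'cb')

[0, 0, 0, 1, 2, 0, 1, 2, 0, 0, 0, 0, 1, 0, 0, 1, 1, 2]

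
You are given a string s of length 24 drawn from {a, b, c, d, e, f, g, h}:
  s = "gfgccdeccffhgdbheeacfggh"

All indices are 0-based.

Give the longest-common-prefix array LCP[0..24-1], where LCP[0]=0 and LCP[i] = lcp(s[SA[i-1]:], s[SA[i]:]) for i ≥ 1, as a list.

rank | idx | suffix
   0 |  18 | acfggh
   1 |  14 | bheeacfggh
   2 |   3 | ccdeccffhgdbheeacfggh
   3 |   7 | ccffhgdbheeacfggh
   4 |   4 | cdeccffhgdbheeacfggh
   5 |   8 | cffhgdbheeacfggh
   6 |  19 | cfggh
   7 |  13 | dbheeacfggh
   8 |   5 | deccffhgdbheeacfggh
   9 |  17 | eacfggh
  10 |   6 | eccffhgdbheeacfggh
  11 |  16 | eeacfggh
  12 |   9 | ffhgdbheeacfggh
  13 |   1 | fgccdeccffhgdbheeacfggh
  14 |  20 | fggh
  15 |  10 | fhgdbheeacfggh
  16 |   2 | gccdeccffhgdbheeacfggh
  17 |  12 | gdbheeacfggh
  18 |   0 | gfgccdeccffhgdbheeacfggh
  19 |  21 | ggh
  20 |  22 | gh
  21 |  23 | h
  22 |  15 | heeacfggh
  23 |  11 | hgdbheeacfggh

SA = [18, 14, 3, 7, 4, 8, 19, 13, 5, 17, 6, 16, 9, 1, 20, 10, 2, 12, 0, 21, 22, 23, 15, 11]
[i] adj suffixes → lcp
  [1] 18/14 → 0 ('')
  [2] 14/3 → 0 ('')
  [3] 3/7 → 2 ('cc')
  [4] 7/4 → 1 ('c')
  [5] 4/8 → 1 ('c')
  [6] 8/19 → 2 ('cf')
  [7] 19/13 → 0 ('')
  [8] 13/5 → 1 ('d')
  [9] 5/17 → 0 ('')
  [10] 17/6 → 1 ('e')
  [11] 6/16 → 1 ('e')
  [12] 16/9 → 0 ('')
  [13] 9/1 → 1 ('f')
  [14] 1/20 → 2 ('fg')
  [15] 20/10 → 1 ('f')
  [16] 10/2 → 0 ('')
  [17] 2/12 → 1 ('g')
  [18] 12/0 → 1 ('g')
  [19] 0/21 → 1 ('g')
  [20] 21/22 → 1 ('g')
  [21] 22/23 → 0 ('')
  [22] 23/15 → 1 ('h')
  [23] 15/11 → 1 ('h')

[0, 0, 0, 2, 1, 1, 2, 0, 1, 0, 1, 1, 0, 1, 2, 1, 0, 1, 1, 1, 1, 0, 1, 1]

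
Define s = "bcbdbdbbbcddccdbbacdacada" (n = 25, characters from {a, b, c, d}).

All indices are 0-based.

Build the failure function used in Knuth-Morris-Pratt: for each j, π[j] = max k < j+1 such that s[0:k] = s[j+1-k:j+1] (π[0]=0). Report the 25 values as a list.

[0, 0, 1, 0, 1, 0, 1, 1, 1, 2, 0, 0, 0, 0, 0, 1, 1, 0, 0, 0, 0, 0, 0, 0, 0]

π[0] = 0
j=1 s[j]='c': π[1]=0 (border '')
j=2 s[j]='b': π[2]=1 (border 'b')
j=3 s[j]='d': k: 1→0; π[3]=0 (border '')
j=4 s[j]='b': π[4]=1 (border 'b')
j=5 s[j]='d': k: 1→0; π[5]=0 (border '')
j=6 s[j]='b': π[6]=1 (border 'b')
j=7 s[j]='b': k: 1→0; π[7]=1 (border 'b')
j=8 s[j]='b': k: 1→0; π[8]=1 (border 'b')
j=9 s[j]='c': π[9]=2 (border 'bc')
j=10 s[j]='d': k: 2→0; π[10]=0 (border '')
j=11 s[j]='d': π[11]=0 (border '')
j=12 s[j]='c': π[12]=0 (border '')
j=13 s[j]='c': π[13]=0 (border '')
j=14 s[j]='d': π[14]=0 (border '')
j=15 s[j]='b': π[15]=1 (border 'b')
j=16 s[j]='b': k: 1→0; π[16]=1 (border 'b')
j=17 s[j]='a': k: 1→0; π[17]=0 (border '')
j=18 s[j]='c': π[18]=0 (border '')
j=19 s[j]='d': π[19]=0 (border '')
j=20 s[j]='a': π[20]=0 (border '')
j=21 s[j]='c': π[21]=0 (border '')
j=22 s[j]='a': π[22]=0 (border '')
j=23 s[j]='d': π[23]=0 (border '')
j=24 s[j]='a': π[24]=0 (border '')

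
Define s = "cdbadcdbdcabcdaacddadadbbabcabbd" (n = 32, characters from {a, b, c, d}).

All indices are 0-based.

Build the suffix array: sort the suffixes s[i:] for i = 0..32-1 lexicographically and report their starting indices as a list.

[14, 28, 25, 10, 15, 19, 21, 3, 24, 2, 23, 29, 26, 11, 30, 7, 27, 9, 12, 0, 5, 16, 31, 13, 18, 20, 1, 22, 6, 8, 4, 17]

sorted suffixes:
  #0 SA[0]=14  'aacddadadbbabcabbd'
  #1 SA[1]=28  'abbd'
  #2 SA[2]=25  'abcabbd'
  #3 SA[3]=10  'abcdaacddadadbbabcabbd'
  #4 SA[4]=15  'acddadadbbabcabbd'
  #5 SA[5]=19  'adadbbabcabbd'
  #6 SA[6]=21  'adbbabcabbd'
  #7 SA[7]=3  'adcdbdcabcdaacddadadbbabcabbd'
  #8 SA[8]=24  'babcabbd'
  #9 SA[9]=2  'badcdbdcabcdaacddadadbbabcabbd'
  #10 SA[10]=23  'bbabcabbd'
  #11 SA[11]=29  'bbd'
  #12 SA[12]=26  'bcabbd'
  #13 SA[13]=11  'bcdaacddadadbbabcabbd'
  #14 SA[14]=30  'bd'
  #15 SA[15]=7  'bdcabcdaacddadadbbabcabbd'
  #16 SA[16]=27  'cabbd'
  #17 SA[17]=9  'cabcdaacddadadbbabcabbd'
  #18 SA[18]=12  'cdaacddadadbbabcabbd'
  #19 SA[19]=0  'cdbadcdbdcabcdaacddadadbbabcabbd'
  #20 SA[20]=5  'cdbdcabcdaacddadadbbabcabbd'
  #21 SA[21]=16  'cddadadbbabcabbd'
  #22 SA[22]=31  'd'
  #23 SA[23]=13  'daacddadadbbabcabbd'
  #24 SA[24]=18  'dadadbbabcabbd'
  #25 SA[25]=20  'dadbbabcabbd'
  #26 SA[26]=1  'dbadcdbdcabcdaacddadadbbabcabbd'
  #27 SA[27]=22  'dbbabcabbd'
  #28 SA[28]=6  'dbdcabcdaacddadadbbabcabbd'
  #29 SA[29]=8  'dcabcdaacddadadbbabcabbd'
  #30 SA[30]=4  'dcdbdcabcdaacddadadbbabcabbd'
  #31 SA[31]=17  'ddadadbbabcabbd'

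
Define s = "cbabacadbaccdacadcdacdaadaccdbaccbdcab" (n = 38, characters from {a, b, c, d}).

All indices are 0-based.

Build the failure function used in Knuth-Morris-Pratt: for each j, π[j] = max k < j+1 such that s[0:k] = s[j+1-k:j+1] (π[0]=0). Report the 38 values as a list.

[0, 0, 0, 0, 0, 1, 0, 0, 0, 0, 1, 1, 0, 0, 1, 0, 0, 1, 0, 0, 1, 0, 0, 0, 0, 0, 1, 1, 0, 0, 0, 1, 1, 2, 0, 1, 0, 0]

π[0] = 0
j=1 s[j]='b': π[1]=0 (border '')
j=2 s[j]='a': π[2]=0 (border '')
j=3 s[j]='b': π[3]=0 (border '')
j=4 s[j]='a': π[4]=0 (border '')
j=5 s[j]='c': π[5]=1 (border 'c')
j=6 s[j]='a': k: 1→0; π[6]=0 (border '')
j=7 s[j]='d': π[7]=0 (border '')
j=8 s[j]='b': π[8]=0 (border '')
j=9 s[j]='a': π[9]=0 (border '')
j=10 s[j]='c': π[10]=1 (border 'c')
j=11 s[j]='c': k: 1→0; π[11]=1 (border 'c')
j=12 s[j]='d': k: 1→0; π[12]=0 (border '')
j=13 s[j]='a': π[13]=0 (border '')
j=14 s[j]='c': π[14]=1 (border 'c')
j=15 s[j]='a': k: 1→0; π[15]=0 (border '')
j=16 s[j]='d': π[16]=0 (border '')
j=17 s[j]='c': π[17]=1 (border 'c')
j=18 s[j]='d': k: 1→0; π[18]=0 (border '')
j=19 s[j]='a': π[19]=0 (border '')
j=20 s[j]='c': π[20]=1 (border 'c')
j=21 s[j]='d': k: 1→0; π[21]=0 (border '')
j=22 s[j]='a': π[22]=0 (border '')
j=23 s[j]='a': π[23]=0 (border '')
j=24 s[j]='d': π[24]=0 (border '')
j=25 s[j]='a': π[25]=0 (border '')
j=26 s[j]='c': π[26]=1 (border 'c')
j=27 s[j]='c': k: 1→0; π[27]=1 (border 'c')
j=28 s[j]='d': k: 1→0; π[28]=0 (border '')
j=29 s[j]='b': π[29]=0 (border '')
j=30 s[j]='a': π[30]=0 (border '')
j=31 s[j]='c': π[31]=1 (border 'c')
j=32 s[j]='c': k: 1→0; π[32]=1 (border 'c')
j=33 s[j]='b': π[33]=2 (border 'cb')
j=34 s[j]='d': k: 2→0; π[34]=0 (border '')
j=35 s[j]='c': π[35]=1 (border 'c')
j=36 s[j]='a': k: 1→0; π[36]=0 (border '')
j=37 s[j]='b': π[37]=0 (border '')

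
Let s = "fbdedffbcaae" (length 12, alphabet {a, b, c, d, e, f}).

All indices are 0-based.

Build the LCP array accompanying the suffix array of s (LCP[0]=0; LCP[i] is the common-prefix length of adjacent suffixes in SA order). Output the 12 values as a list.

rank | idx | suffix
   0 |   9 | aae
   1 |  10 | ae
   2 |   7 | bcaae
   3 |   1 | bdedffbcaae
   4 |   8 | caae
   5 |   2 | dedffbcaae
   6 |   4 | dffbcaae
   7 |  11 | e
   8 |   3 | edffbcaae
   9 |   6 | fbcaae
  10 |   0 | fbdedffbcaae
  11 |   5 | ffbcaae

SA = [9, 10, 7, 1, 8, 2, 4, 11, 3, 6, 0, 5]
rank  pair      lcp
   1  s[9:],s[10:]  1  'a'
   2  s[10:],s[7:]  0  ''
   3  s[7:],s[1:]  1  'b'
   4  s[1:],s[8:]  0  ''
   5  s[8:],s[2:]  0  ''
   6  s[2:],s[4:]  1  'd'
   7  s[4:],s[11:]  0  ''
   8  s[11:],s[3:]  1  'e'
   9  s[3:],s[6:]  0  ''
  10  s[6:],s[0:]  2  'fb'
  11  s[0:],s[5:]  1  'f'

[0, 1, 0, 1, 0, 0, 1, 0, 1, 0, 2, 1]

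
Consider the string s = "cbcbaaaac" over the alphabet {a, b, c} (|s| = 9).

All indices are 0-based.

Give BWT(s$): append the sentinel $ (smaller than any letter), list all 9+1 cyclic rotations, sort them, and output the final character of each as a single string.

cbaaaccab$

rank  rotation    last
    0  $cbcbaaaac  c
    1  aaaac$cbcb  b
    2  aaac$cbcba  a
    3  aac$cbcbaa  a
    4  ac$cbcbaaa  a
    5  baaaac$cbc  c
    6  bcbaaaac$c  c
    7  c$cbcbaaaa  a
    8  cbaaaac$cb  b
    9  cbcbaaaac$  $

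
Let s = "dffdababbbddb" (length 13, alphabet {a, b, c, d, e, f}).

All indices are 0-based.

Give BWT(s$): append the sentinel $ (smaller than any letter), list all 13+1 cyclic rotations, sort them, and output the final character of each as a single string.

rank  rotation        last
    0  $dffdababbbddb  b
    1  ababbbddb$dffd  d
    2  abbbddb$dffdab  b
    3  b$dffdababbbdd  d
    4  babbbddb$dffda  a
    5  bbbddb$dffdaba  a
    6  bbddb$dffdabab  b
    7  bddb$dffdababb  b
    8  dababbbddb$dff  f
    9  db$dffdababbbd  d
   10  ddb$dffdababbb  b
   11  dffdababbbddb$  $
   12  fdababbbddb$df  f
   13  ffdababbbddb$d  d

bdbdaabbfdb$fd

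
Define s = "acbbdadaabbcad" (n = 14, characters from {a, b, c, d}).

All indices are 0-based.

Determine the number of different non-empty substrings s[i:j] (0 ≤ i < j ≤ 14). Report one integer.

92

rank | idx | suffix
   0 |   7 | aabbcad
   1 |   8 | abbcad
   2 |   0 | acbbdadaabbcad
   3 |  12 | ad
   4 |   5 | adaabbcad
   5 |   9 | bbcad
   6 |   2 | bbdadaabbcad
   7 |  10 | bcad
   8 |   3 | bdadaabbcad
   9 |  11 | cad
  10 |   1 | cbbdadaabbcad
  11 |  13 | d
  12 |   6 | daabbcad
  13 |   4 | dadaabbcad

SA = [7, 8, 0, 12, 5, 9, 2, 10, 3, 11, 1, 13, 6, 4]
[i] adj suffixes → lcp
  [1] 7/8 → 1 ('a')
  [2] 8/0 → 1 ('a')
  [3] 0/12 → 1 ('a')
  [4] 12/5 → 2 ('ad')
  [5] 5/9 → 0 ('')
  [6] 9/2 → 2 ('bb')
  [7] 2/10 → 1 ('b')
  [8] 10/3 → 1 ('b')
  [9] 3/11 → 0 ('')
  [10] 11/1 → 1 ('c')
  [11] 1/13 → 0 ('')
  [12] 13/6 → 1 ('d')
  [13] 6/4 → 2 ('da')

n(n+1)/2 = 14·15/2 = 105
Σ LCP = 0 + 1 + 1 + 1 + 2 + 0 + 2 + 1 + 1 + 0 + 1 + 0 + 1 + 2 = 13
distinct = 105 − 13 = 92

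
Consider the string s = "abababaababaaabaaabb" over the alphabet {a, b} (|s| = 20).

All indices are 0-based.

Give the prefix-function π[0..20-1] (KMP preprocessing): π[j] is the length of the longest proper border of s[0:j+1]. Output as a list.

[0, 0, 1, 2, 3, 4, 5, 1, 2, 3, 4, 5, 1, 1, 2, 3, 1, 1, 2, 0]

π[0] = 0
j=1 s[j]='b': π[1]=0 (border '')
j=2 s[j]='a': π[2]=1 (border 'a')
j=3 s[j]='b': π[3]=2 (border 'ab')
j=4 s[j]='a': π[4]=3 (border 'aba')
j=5 s[j]='b': π[5]=4 (border 'abab')
j=6 s[j]='a': π[6]=5 (border 'ababa')
j=7 s[j]='a': k: 5→3→1→0; π[7]=1 (border 'a')
j=8 s[j]='b': π[8]=2 (border 'ab')
j=9 s[j]='a': π[9]=3 (border 'aba')
j=10 s[j]='b': π[10]=4 (border 'abab')
j=11 s[j]='a': π[11]=5 (border 'ababa')
j=12 s[j]='a': k: 5→3→1→0; π[12]=1 (border 'a')
j=13 s[j]='a': k: 1→0; π[13]=1 (border 'a')
j=14 s[j]='b': π[14]=2 (border 'ab')
j=15 s[j]='a': π[15]=3 (border 'aba')
j=16 s[j]='a': k: 3→1→0; π[16]=1 (border 'a')
j=17 s[j]='a': k: 1→0; π[17]=1 (border 'a')
j=18 s[j]='b': π[18]=2 (border 'ab')
j=19 s[j]='b': k: 2→0; π[19]=0 (border '')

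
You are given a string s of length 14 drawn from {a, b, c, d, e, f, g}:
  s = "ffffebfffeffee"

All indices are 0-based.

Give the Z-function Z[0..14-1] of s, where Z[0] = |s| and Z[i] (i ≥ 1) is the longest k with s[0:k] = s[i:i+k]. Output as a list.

Z[0]=14
i=1: fresh scan; Z[1]=3 grow→box=[1,4)
i=2: min(r-i=2, Z[1]=3)=2; Z[2]=2
i=3: min(r-i=1, Z[2]=2)=1; Z[3]=1
i=4: fresh scan; Z[4]=0
i=5: fresh scan; Z[5]=0
i=6: fresh scan; Z[6]=3 grow→box=[6,9)
i=7: min(r-i=2, Z[1]=3)=2; Z[7]=2
i=8: min(r-i=1, Z[2]=2)=1; Z[8]=1
i=9: fresh scan; Z[9]=0
i=10: fresh scan; Z[10]=2 grow→box=[10,12)
i=11: min(r-i=1, Z[1]=3)=1; Z[11]=1
i=12: fresh scan; Z[12]=0
i=13: fresh scan; Z[13]=0

[14, 3, 2, 1, 0, 0, 3, 2, 1, 0, 2, 1, 0, 0]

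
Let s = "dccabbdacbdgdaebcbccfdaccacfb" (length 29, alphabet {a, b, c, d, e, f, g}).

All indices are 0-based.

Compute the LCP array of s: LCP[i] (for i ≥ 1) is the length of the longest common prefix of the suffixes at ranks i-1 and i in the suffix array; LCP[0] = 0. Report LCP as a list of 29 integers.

sorted suffixes:
  #0 SA[0]=3  'abbdacbdgdaebcbccfdaccacfb'
  #1 SA[1]=7  'acbdgdaebcbccfdaccacfb'
  #2 SA[2]=22  'accacfb'
  #3 SA[3]=25  'acfb'
  #4 SA[4]=13  'aebcbccfdaccacfb'
  #5 SA[5]=28  'b'
  #6 SA[6]=4  'bbdacbdgdaebcbccfdaccacfb'
  #7 SA[7]=15  'bcbccfdaccacfb'
  #8 SA[8]=17  'bccfdaccacfb'
  #9 SA[9]=5  'bdacbdgdaebcbccfdaccacfb'
  #10 SA[10]=9  'bdgdaebcbccfdaccacfb'
  #11 SA[11]=2  'cabbdacbdgdaebcbccfdaccacfb'
  #12 SA[12]=24  'cacfb'
  #13 SA[13]=16  'cbccfdaccacfb'
  #14 SA[14]=8  'cbdgdaebcbccfdaccacfb'
  #15 SA[15]=1  'ccabbdacbdgdaebcbccfdaccacfb'
  #16 SA[16]=23  'ccacfb'
  #17 SA[17]=18  'ccfdaccacfb'
  #18 SA[18]=26  'cfb'
  #19 SA[19]=19  'cfdaccacfb'
  #20 SA[20]=6  'dacbdgdaebcbccfdaccacfb'
  #21 SA[21]=21  'daccacfb'
  #22 SA[22]=12  'daebcbccfdaccacfb'
  #23 SA[23]=0  'dccabbdacbdgdaebcbccfdaccacfb'
  #24 SA[24]=10  'dgdaebcbccfdaccacfb'
  #25 SA[25]=14  'ebcbccfdaccacfb'
  #26 SA[26]=27  'fb'
  #27 SA[27]=20  'fdaccacfb'
  #28 SA[28]=11  'gdaebcbccfdaccacfb'

SA = [3, 7, 22, 25, 13, 28, 4, 15, 17, 5, 9, 2, 24, 16, 8, 1, 23, 18, 26, 19, 6, 21, 12, 0, 10, 14, 27, 20, 11]
[i] adj suffixes → lcp
  [1] 3/7 → 1 ('a')
  [2] 7/22 → 2 ('ac')
  [3] 22/25 → 2 ('ac')
  [4] 25/13 → 1 ('a')
  [5] 13/28 → 0 ('')
  [6] 28/4 → 1 ('b')
  [7] 4/15 → 1 ('b')
  [8] 15/17 → 2 ('bc')
  [9] 17/5 → 1 ('b')
  [10] 5/9 → 2 ('bd')
  [11] 9/2 → 0 ('')
  [12] 2/24 → 2 ('ca')
  [13] 24/16 → 1 ('c')
  [14] 16/8 → 2 ('cb')
  [15] 8/1 → 1 ('c')
  [16] 1/23 → 3 ('cca')
  [17] 23/18 → 2 ('cc')
  [18] 18/26 → 1 ('c')
  [19] 26/19 → 2 ('cf')
  [20] 19/6 → 0 ('')
  [21] 6/21 → 3 ('dac')
  [22] 21/12 → 2 ('da')
  [23] 12/0 → 1 ('d')
  [24] 0/10 → 1 ('d')
  [25] 10/14 → 0 ('')
  [26] 14/27 → 0 ('')
  [27] 27/20 → 1 ('f')
  [28] 20/11 → 0 ('')

[0, 1, 2, 2, 1, 0, 1, 1, 2, 1, 2, 0, 2, 1, 2, 1, 3, 2, 1, 2, 0, 3, 2, 1, 1, 0, 0, 1, 0]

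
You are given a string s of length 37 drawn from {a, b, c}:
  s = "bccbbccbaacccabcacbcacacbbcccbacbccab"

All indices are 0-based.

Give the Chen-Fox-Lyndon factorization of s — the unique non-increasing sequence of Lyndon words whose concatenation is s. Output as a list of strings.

["bcc", "bbcc", "b", "aacccabcacbcacacbbcccbacbccab"]

emit factor 1: 'bcc' (i=0, period=3)
emit factor 2: 'bbcc' (i=3, period=4)
emit factor 3: 'b' (i=7, period=1)
emit factor 4: 'aacccabcacbcacacbbcccbacbccab' (i=8, period=29)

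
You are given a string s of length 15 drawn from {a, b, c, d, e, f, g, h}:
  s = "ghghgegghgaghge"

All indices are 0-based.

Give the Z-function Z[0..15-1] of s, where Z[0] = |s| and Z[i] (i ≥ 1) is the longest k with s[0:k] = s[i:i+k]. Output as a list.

[15, 0, 3, 0, 1, 0, 1, 3, 0, 1, 0, 3, 0, 1, 0]

Z[0]=15
i=1: i≥r, start 0; Z[1]=0
i=2: i≥r, start 0; Z[2]=3 grow→box=[2,5)
i=3: min(r-i=2, Z[1]=0)=0; Z[3]=0
i=4: min(r-i=1, Z[2]=3)=1; Z[4]=1
i=5: i≥r, start 0; Z[5]=0
i=6: i≥r, start 0; Z[6]=1 grow→box=[6,7)
i=7: i≥r, start 0; Z[7]=3 grow→box=[7,10)
i=8: min(r-i=2, Z[1]=0)=0; Z[8]=0
i=9: min(r-i=1, Z[2]=3)=1; Z[9]=1
i=10: i≥r, start 0; Z[10]=0
i=11: i≥r, start 0; Z[11]=3 grow→box=[11,14)
i=12: min(r-i=2, Z[1]=0)=0; Z[12]=0
i=13: min(r-i=1, Z[2]=3)=1; Z[13]=1
i=14: i≥r, start 0; Z[14]=0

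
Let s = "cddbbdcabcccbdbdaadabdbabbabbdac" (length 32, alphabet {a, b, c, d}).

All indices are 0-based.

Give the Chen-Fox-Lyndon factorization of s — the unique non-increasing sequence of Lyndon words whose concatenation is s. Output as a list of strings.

emit factor 1: 'cdd' (i=0, period=3)
emit factor 2: 'bbdc' (i=3, period=4)
emit factor 3: 'abcccbdbd' (i=7, period=9)
emit factor 4: 'aadabdbabbabbdac' (i=16, period=16)

["cdd", "bbdc", "abcccbdbd", "aadabdbabbabbdac"]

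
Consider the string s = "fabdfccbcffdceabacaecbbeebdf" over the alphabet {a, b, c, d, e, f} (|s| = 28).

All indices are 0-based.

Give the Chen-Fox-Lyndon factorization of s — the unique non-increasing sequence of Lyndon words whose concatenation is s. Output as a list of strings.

["f", "abdfccbcffdce", "abacaecbbeebdf"]

emit factor 1: 'f' (i=0, period=1)
emit factor 2: 'abdfccbcffdce' (i=1, period=13)
emit factor 3: 'abacaecbbeebdf' (i=14, period=14)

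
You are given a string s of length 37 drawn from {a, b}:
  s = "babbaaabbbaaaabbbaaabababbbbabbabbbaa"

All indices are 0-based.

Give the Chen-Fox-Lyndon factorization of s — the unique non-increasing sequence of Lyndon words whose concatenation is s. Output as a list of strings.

["b", "abb", "aaabbb", "aaaabbbaaabababbbbabbabbb", "a", "a"]

emit factor 1: 'b' (i=0, period=1)
emit factor 2: 'abb' (i=1, period=3)
emit factor 3: 'aaabbb' (i=4, period=6)
emit factor 4: 'aaaabbbaaabababbbbabbabbb' (i=10, period=25)
emit factor 5: 'a' (i=35, period=1)
emit factor 6: 'a' (i=36, period=1)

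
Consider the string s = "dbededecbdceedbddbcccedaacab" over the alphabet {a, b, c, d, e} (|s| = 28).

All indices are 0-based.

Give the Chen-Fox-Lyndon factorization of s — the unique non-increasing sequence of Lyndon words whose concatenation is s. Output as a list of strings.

["d", "bededec", "bdceedbdd", "bccced", "aacab"]

emit factor 1: 'd' (i=0, period=1)
emit factor 2: 'bededec' (i=1, period=7)
emit factor 3: 'bdceedbdd' (i=8, period=9)
emit factor 4: 'bccced' (i=17, period=6)
emit factor 5: 'aacab' (i=23, period=5)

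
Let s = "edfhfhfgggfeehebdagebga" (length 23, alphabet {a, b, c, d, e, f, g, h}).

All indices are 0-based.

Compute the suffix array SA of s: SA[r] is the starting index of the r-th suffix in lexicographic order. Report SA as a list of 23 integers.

rank | idx | suffix
   0 |  22 | a
   1 |  17 | agebga
   2 |  15 | bdagebga
   3 |  20 | bga
   4 |  16 | dagebga
   5 |   1 | dfhfhfgggfeehebdagebga
   6 |  14 | ebdagebga
   7 |  19 | ebga
   8 |   0 | edfhfhfgggfeehebdagebga
   9 |  11 | eehebdagebga
  10 |  12 | ehebdagebga
  11 |  10 | feehebdagebga
  12 |   6 | fgggfeehebdagebga
  13 |   4 | fhfgggfeehebdagebga
  14 |   2 | fhfhfgggfeehebdagebga
  15 |  21 | ga
  16 |  18 | gebga
  17 |   9 | gfeehebdagebga
  18 |   8 | ggfeehebdagebga
  19 |   7 | gggfeehebdagebga
  20 |  13 | hebdagebga
  21 |   5 | hfgggfeehebdagebga
  22 |   3 | hfhfgggfeehebdagebga

[22, 17, 15, 20, 16, 1, 14, 19, 0, 11, 12, 10, 6, 4, 2, 21, 18, 9, 8, 7, 13, 5, 3]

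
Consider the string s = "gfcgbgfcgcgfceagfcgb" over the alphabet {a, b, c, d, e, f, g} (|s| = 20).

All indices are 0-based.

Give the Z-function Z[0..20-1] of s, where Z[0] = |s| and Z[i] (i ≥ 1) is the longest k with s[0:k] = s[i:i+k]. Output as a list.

Z[0]=20
i=1: i≥r, start 0; Z[1]=0
i=2: i≥r, start 0; Z[2]=0
i=3: i≥r, start 0; Z[3]=1 extend→box=[3,4)
i=4: i≥r, start 0; Z[4]=0
i=5: i≥r, start 0; Z[5]=4 extend→box=[5,9)
i=6: min(r-i=3, Z[1]=0)=0; Z[6]=0
i=7: min(r-i=2, Z[2]=0)=0; Z[7]=0
i=8: min(r-i=1, Z[3]=1)=1; Z[8]=1
i=9: i≥r, start 0; Z[9]=0
i=10: i≥r, start 0; Z[10]=3 extend→box=[10,13)
i=11: min(r-i=2, Z[1]=0)=0; Z[11]=0
i=12: min(r-i=1, Z[2]=0)=0; Z[12]=0
i=13: i≥r, start 0; Z[13]=0
i=14: i≥r, start 0; Z[14]=0
i=15: i≥r, start 0; Z[15]=5 extend→box=[15,20)
i=16: min(r-i=4, Z[1]=0)=0; Z[16]=0
i=17: min(r-i=3, Z[2]=0)=0; Z[17]=0
i=18: min(r-i=2, Z[3]=1)=1; Z[18]=1
i=19: min(r-i=1, Z[4]=0)=0; Z[19]=0

[20, 0, 0, 1, 0, 4, 0, 0, 1, 0, 3, 0, 0, 0, 0, 5, 0, 0, 1, 0]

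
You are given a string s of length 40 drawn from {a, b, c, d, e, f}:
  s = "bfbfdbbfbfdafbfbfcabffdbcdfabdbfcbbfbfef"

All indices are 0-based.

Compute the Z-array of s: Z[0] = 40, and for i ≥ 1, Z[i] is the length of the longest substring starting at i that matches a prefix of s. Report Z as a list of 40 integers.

[40, 0, 2, 0, 0, 1, 5, 0, 2, 0, 0, 0, 0, 4, 0, 2, 0, 0, 0, 2, 0, 0, 0, 1, 0, 0, 0, 0, 1, 0, 2, 0, 0, 1, 4, 0, 2, 0, 0, 0]

Z[0]=40
i=1: i≥r, start 0; Z[1]=0
i=2: i≥r, start 0; Z[2]=2 grow→box=[2,4)
i=3: min(r-i=1, Z[1]=0)=0; Z[3]=0
i=4: i≥r, start 0; Z[4]=0
i=5: i≥r, start 0; Z[5]=1 grow→box=[5,6)
i=6: i≥r, start 0; Z[6]=5 grow→box=[6,11)
i=7: min(r-i=4, Z[1]=0)=0; Z[7]=0
i=8: min(r-i=3, Z[2]=2)=2; Z[8]=2
i=9: min(r-i=2, Z[3]=0)=0; Z[9]=0
i=10: min(r-i=1, Z[4]=0)=0; Z[10]=0
i=11: i≥r, start 0; Z[11]=0
i=12: i≥r, start 0; Z[12]=0
i=13: i≥r, start 0; Z[13]=4 grow→box=[13,17)
i=14: min(r-i=3, Z[1]=0)=0; Z[14]=0
i=15: min(r-i=2, Z[2]=2)=2; Z[15]=2
i=16: min(r-i=1, Z[3]=0)=0; Z[16]=0
i=17: i≥r, start 0; Z[17]=0
i=18: i≥r, start 0; Z[18]=0
i=19: i≥r, start 0; Z[19]=2 grow→box=[19,21)
i=20: min(r-i=1, Z[1]=0)=0; Z[20]=0
i=21: i≥r, start 0; Z[21]=0
i=22: i≥r, start 0; Z[22]=0
i=23: i≥r, start 0; Z[23]=1 grow→box=[23,24)
i=24: i≥r, start 0; Z[24]=0
i=25: i≥r, start 0; Z[25]=0
i=26: i≥r, start 0; Z[26]=0
i=27: i≥r, start 0; Z[27]=0
i=28: i≥r, start 0; Z[28]=1 grow→box=[28,29)
i=29: i≥r, start 0; Z[29]=0
i=30: i≥r, start 0; Z[30]=2 grow→box=[30,32)
i=31: min(r-i=1, Z[1]=0)=0; Z[31]=0
i=32: i≥r, start 0; Z[32]=0
i=33: i≥r, start 0; Z[33]=1 grow→box=[33,34)
i=34: i≥r, start 0; Z[34]=4 grow→box=[34,38)
i=35: min(r-i=3, Z[1]=0)=0; Z[35]=0
i=36: min(r-i=2, Z[2]=2)=2; Z[36]=2
i=37: min(r-i=1, Z[3]=0)=0; Z[37]=0
i=38: i≥r, start 0; Z[38]=0
i=39: i≥r, start 0; Z[39]=0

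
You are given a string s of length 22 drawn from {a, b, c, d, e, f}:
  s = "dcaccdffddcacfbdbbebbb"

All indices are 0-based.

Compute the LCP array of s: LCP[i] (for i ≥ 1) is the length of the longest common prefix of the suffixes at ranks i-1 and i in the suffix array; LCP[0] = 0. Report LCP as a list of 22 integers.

[0, 2, 0, 1, 2, 2, 1, 1, 0, 3, 1, 1, 1, 0, 1, 4, 1, 1, 0, 0, 1, 1]

sorted suffixes:
  #0 SA[0]=2  'accdffddcacfbdbbebbb'
  #1 SA[1]=11  'acfbdbbebbb'
  #2 SA[2]=21  'b'
  #3 SA[3]=20  'bb'
  #4 SA[4]=19  'bbb'
  #5 SA[5]=16  'bbebbb'
  #6 SA[6]=14  'bdbbebbb'
  #7 SA[7]=17  'bebbb'
  #8 SA[8]=1  'caccdffddcacfbdbbebbb'
  #9 SA[9]=10  'cacfbdbbebbb'
  #10 SA[10]=3  'ccdffddcacfbdbbebbb'
  #11 SA[11]=4  'cdffddcacfbdbbebbb'
  #12 SA[12]=12  'cfbdbbebbb'
  #13 SA[13]=15  'dbbebbb'
  #14 SA[14]=0  'dcaccdffddcacfbdbbebbb'
  #15 SA[15]=9  'dcacfbdbbebbb'
  #16 SA[16]=8  'ddcacfbdbbebbb'
  #17 SA[17]=5  'dffddcacfbdbbebbb'
  #18 SA[18]=18  'ebbb'
  #19 SA[19]=13  'fbdbbebbb'
  #20 SA[20]=7  'fddcacfbdbbebbb'
  #21 SA[21]=6  'ffddcacfbdbbebbb'

SA = [2, 11, 21, 20, 19, 16, 14, 17, 1, 10, 3, 4, 12, 15, 0, 9, 8, 5, 18, 13, 7, 6]
rank  pair      lcp
   1  s[2:],s[11:]  2  'ac'
   2  s[11:],s[21:]  0  ''
   3  s[21:],s[20:]  1  'b'
   4  s[20:],s[19:]  2  'bb'
   5  s[19:],s[16:]  2  'bb'
   6  s[16:],s[14:]  1  'b'
   7  s[14:],s[17:]  1  'b'
   8  s[17:],s[1:]  0  ''
   9  s[1:],s[10:]  3  'cac'
  10  s[10:],s[3:]  1  'c'
  11  s[3:],s[4:]  1  'c'
  12  s[4:],s[12:]  1  'c'
  13  s[12:],s[15:]  0  ''
  14  s[15:],s[0:]  1  'd'
  15  s[0:],s[9:]  4  'dcac'
  16  s[9:],s[8:]  1  'd'
  17  s[8:],s[5:]  1  'd'
  18  s[5:],s[18:]  0  ''
  19  s[18:],s[13:]  0  ''
  20  s[13:],s[7:]  1  'f'
  21  s[7:],s[6:]  1  'f'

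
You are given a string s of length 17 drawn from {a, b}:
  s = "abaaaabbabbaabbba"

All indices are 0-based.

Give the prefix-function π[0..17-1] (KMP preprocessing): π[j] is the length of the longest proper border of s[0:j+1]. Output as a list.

[0, 0, 1, 1, 1, 1, 2, 0, 1, 2, 0, 1, 1, 2, 0, 0, 1]

π[0] = 0
j=1 s[j]='b': π[1]=0 (border '')
j=2 s[j]='a': π[2]=1 (border 'a')
j=3 s[j]='a': k: 1→0; π[3]=1 (border 'a')
j=4 s[j]='a': k: 1→0; π[4]=1 (border 'a')
j=5 s[j]='a': k: 1→0; π[5]=1 (border 'a')
j=6 s[j]='b': π[6]=2 (border 'ab')
j=7 s[j]='b': k: 2→0; π[7]=0 (border '')
j=8 s[j]='a': π[8]=1 (border 'a')
j=9 s[j]='b': π[9]=2 (border 'ab')
j=10 s[j]='b': k: 2→0; π[10]=0 (border '')
j=11 s[j]='a': π[11]=1 (border 'a')
j=12 s[j]='a': k: 1→0; π[12]=1 (border 'a')
j=13 s[j]='b': π[13]=2 (border 'ab')
j=14 s[j]='b': k: 2→0; π[14]=0 (border '')
j=15 s[j]='b': π[15]=0 (border '')
j=16 s[j]='a': π[16]=1 (border 'a')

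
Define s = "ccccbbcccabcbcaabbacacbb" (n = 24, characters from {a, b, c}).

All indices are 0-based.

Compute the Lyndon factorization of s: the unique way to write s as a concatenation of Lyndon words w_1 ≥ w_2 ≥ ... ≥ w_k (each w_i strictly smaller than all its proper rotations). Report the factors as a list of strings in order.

emit factor 1: 'c' (i=0, period=1)
emit factor 2: 'c' (i=1, period=1)
emit factor 3: 'c' (i=2, period=1)
emit factor 4: 'c' (i=3, period=1)
emit factor 5: 'bbccc' (i=4, period=5)
emit factor 6: 'abcbc' (i=9, period=5)
emit factor 7: 'aabbacacbb' (i=14, period=10)

["c", "c", "c", "c", "bbccc", "abcbc", "aabbacacbb"]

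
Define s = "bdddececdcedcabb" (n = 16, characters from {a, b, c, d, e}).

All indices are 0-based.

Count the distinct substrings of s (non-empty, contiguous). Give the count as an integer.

121

sorted suffixes:
  #0 SA[0]=13  'abb'
  #1 SA[1]=15  'b'
  #2 SA[2]=14  'bb'
  #3 SA[3]=0  'bdddececdcedcabb'
  #4 SA[4]=12  'cabb'
  #5 SA[5]=7  'cdcedcabb'
  #6 SA[6]=5  'cecdcedcabb'
  #7 SA[7]=9  'cedcabb'
  #8 SA[8]=11  'dcabb'
  #9 SA[9]=8  'dcedcabb'
  #10 SA[10]=1  'dddececdcedcabb'
  #11 SA[11]=2  'ddececdcedcabb'
  #12 SA[12]=3  'dececdcedcabb'
  #13 SA[13]=6  'ecdcedcabb'
  #14 SA[14]=4  'ececdcedcabb'
  #15 SA[15]=10  'edcabb'

SA = [13, 15, 14, 0, 12, 7, 5, 9, 11, 8, 1, 2, 3, 6, 4, 10]
i: (SA[i-1],SA[i]) lcp shared
  1: (13,15) 0 ''
  2: (15,14) 1 'b'
  3: (14,0) 1 'b'
  4: (0,12) 0 ''
  5: (12,7) 1 'c'
  6: (7,5) 1 'c'
  7: (5,9) 2 'ce'
  8: (9,11) 0 ''
  9: (11,8) 2 'dc'
  10: (8,1) 1 'd'
  11: (1,2) 2 'dd'
  12: (2,3) 1 'd'
  13: (3,6) 0 ''
  14: (6,4) 2 'ec'
  15: (4,10) 1 'e'

n(n+1)/2 = 16·17/2 = 136
Σ LCP = 0 + 0 + 1 + 1 + 0 + 1 + 1 + 2 + 0 + 2 + 1 + 2 + 1 + 0 + 2 + 1 = 15
distinct = 136 − 15 = 121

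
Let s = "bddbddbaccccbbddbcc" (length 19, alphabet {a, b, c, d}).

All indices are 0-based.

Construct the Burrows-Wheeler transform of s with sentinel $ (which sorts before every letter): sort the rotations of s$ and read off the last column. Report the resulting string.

cbdcddb$ccbccadddbbb

rank  rotation              last
    0  $bddbddbaccccbbddbcc  c
    1  accccbbddbcc$bddbddb  b
    2  baccccbbddbcc$bddbdd  d
    3  bbddbcc$bddbddbacccc  c
    4  bcc$bddbddbaccccbbdd  d
    5  bddbaccccbbddbcc$bdd  d
    6  bddbcc$bddbddbaccccb  b
    7  bddbddbaccccbbddbcc$  $
    8  c$bddbddbaccccbbddbc  c
    9  cbbddbcc$bddbddbaccc  c
   10  cc$bddbddbaccccbbddb  b
   11  ccbbddbcc$bddbddbacc  c
   12  cccbbddbcc$bddbddbac  c
   13  ccccbbddbcc$bddbddba  a
   14  dbaccccbbddbcc$bddbd  d
   15  dbcc$bddbddbaccccbbd  d
   16  dbddbaccccbbddbcc$bd  d
   17  ddbaccccbbddbcc$bddb  b
   18  ddbcc$bddbddbaccccbb  b
   19  ddbddbaccccbbddbcc$b  b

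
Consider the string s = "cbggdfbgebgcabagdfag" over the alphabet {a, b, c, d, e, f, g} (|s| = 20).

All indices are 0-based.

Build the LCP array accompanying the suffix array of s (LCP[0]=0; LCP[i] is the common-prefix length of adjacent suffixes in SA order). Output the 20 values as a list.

[0, 1, 2, 0, 1, 2, 2, 0, 1, 0, 2, 0, 0, 1, 0, 1, 1, 3, 1, 1]

rank | idx | suffix
   0 |  12 | abagdfag
   1 |  18 | ag
   2 |  14 | agdfag
   3 |  13 | bagdfag
   4 |   9 | bgcabagdfag
   5 |   6 | bgebgcabagdfag
   6 |   1 | bggdfbgebgcabagdfag
   7 |  11 | cabagdfag
   8 |   0 | cbggdfbgebgcabagdfag
   9 |  16 | dfag
  10 |   4 | dfbgebgcabagdfag
  11 |   8 | ebgcabagdfag
  12 |  17 | fag
  13 |   5 | fbgebgcabagdfag
  14 |  19 | g
  15 |  10 | gcabagdfag
  16 |  15 | gdfag
  17 |   3 | gdfbgebgcabagdfag
  18 |   7 | gebgcabagdfag
  19 |   2 | ggdfbgebgcabagdfag

SA = [12, 18, 14, 13, 9, 6, 1, 11, 0, 16, 4, 8, 17, 5, 19, 10, 15, 3, 7, 2]
i: (SA[i-1],SA[i]) lcp shared
  1: (12,18) 1 'a'
  2: (18,14) 2 'ag'
  3: (14,13) 0 ''
  4: (13,9) 1 'b'
  5: (9,6) 2 'bg'
  6: (6,1) 2 'bg'
  7: (1,11) 0 ''
  8: (11,0) 1 'c'
  9: (0,16) 0 ''
  10: (16,4) 2 'df'
  11: (4,8) 0 ''
  12: (8,17) 0 ''
  13: (17,5) 1 'f'
  14: (5,19) 0 ''
  15: (19,10) 1 'g'
  16: (10,15) 1 'g'
  17: (15,3) 3 'gdf'
  18: (3,7) 1 'g'
  19: (7,2) 1 'g'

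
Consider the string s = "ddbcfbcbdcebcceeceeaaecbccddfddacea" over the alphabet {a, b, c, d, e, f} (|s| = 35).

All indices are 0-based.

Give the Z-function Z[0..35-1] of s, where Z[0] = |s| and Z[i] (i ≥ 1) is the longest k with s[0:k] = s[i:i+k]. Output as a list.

[35, 1, 0, 0, 0, 0, 0, 0, 1, 0, 0, 0, 0, 0, 0, 0, 0, 0, 0, 0, 0, 0, 0, 0, 0, 0, 2, 1, 0, 2, 1, 0, 0, 0, 0]

Z[0]=35
i=1: i≥r, start 0; Z[1]=1 extend→box=[1,2)
i=2: i≥r, start 0; Z[2]=0
i=3: i≥r, start 0; Z[3]=0
i=4: i≥r, start 0; Z[4]=0
i=5: i≥r, start 0; Z[5]=0
i=6: i≥r, start 0; Z[6]=0
i=7: i≥r, start 0; Z[7]=0
i=8: i≥r, start 0; Z[8]=1 extend→box=[8,9)
i=9: i≥r, start 0; Z[9]=0
i=10: i≥r, start 0; Z[10]=0
i=11: i≥r, start 0; Z[11]=0
i=12: i≥r, start 0; Z[12]=0
i=13: i≥r, start 0; Z[13]=0
i=14: i≥r, start 0; Z[14]=0
i=15: i≥r, start 0; Z[15]=0
i=16: i≥r, start 0; Z[16]=0
i=17: i≥r, start 0; Z[17]=0
i=18: i≥r, start 0; Z[18]=0
i=19: i≥r, start 0; Z[19]=0
i=20: i≥r, start 0; Z[20]=0
i=21: i≥r, start 0; Z[21]=0
i=22: i≥r, start 0; Z[22]=0
i=23: i≥r, start 0; Z[23]=0
i=24: i≥r, start 0; Z[24]=0
i=25: i≥r, start 0; Z[25]=0
i=26: i≥r, start 0; Z[26]=2 extend→box=[26,28)
i=27: min(r-i=1, Z[1]=1)=1; Z[27]=1
i=28: i≥r, start 0; Z[28]=0
i=29: i≥r, start 0; Z[29]=2 extend→box=[29,31)
i=30: min(r-i=1, Z[1]=1)=1; Z[30]=1
i=31: i≥r, start 0; Z[31]=0
i=32: i≥r, start 0; Z[32]=0
i=33: i≥r, start 0; Z[33]=0
i=34: i≥r, start 0; Z[34]=0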